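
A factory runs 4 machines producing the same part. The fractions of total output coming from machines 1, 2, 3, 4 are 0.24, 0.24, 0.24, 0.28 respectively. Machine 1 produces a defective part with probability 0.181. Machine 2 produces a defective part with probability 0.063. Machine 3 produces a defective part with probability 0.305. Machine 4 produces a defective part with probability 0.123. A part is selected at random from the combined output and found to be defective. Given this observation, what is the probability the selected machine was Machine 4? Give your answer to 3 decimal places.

Posterior probability ≈ 0.207

Tabulate prior·likelihood by source: [1] prior 0.24, lik 0.181, product 0.04344; [2] prior 0.24, lik 0.063, product 0.01512; [3] prior 0.24, lik 0.305, product 0.07320; [4] prior 0.28, lik 0.123, product 0.03444.
Normalizing constant = 0.16620; the posterior for Machine 4 is its product over the sum, 0.03444/0.16620 = 0.207.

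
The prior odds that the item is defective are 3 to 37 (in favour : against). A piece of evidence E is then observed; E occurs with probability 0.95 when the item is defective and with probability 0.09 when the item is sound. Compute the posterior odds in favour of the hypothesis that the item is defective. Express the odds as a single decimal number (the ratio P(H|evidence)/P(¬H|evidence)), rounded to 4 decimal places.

Prior odds = 3/37 = 0.081081. In log-odds, ln(0.081081) = -2.5123.
Add log likelihood ratio: ln(10.556) = 2.3567.
Posterior log-odds = -0.15565, so posterior odds = exp(-0.15565) = 0.85586.

Posterior odds ≈ 0.8559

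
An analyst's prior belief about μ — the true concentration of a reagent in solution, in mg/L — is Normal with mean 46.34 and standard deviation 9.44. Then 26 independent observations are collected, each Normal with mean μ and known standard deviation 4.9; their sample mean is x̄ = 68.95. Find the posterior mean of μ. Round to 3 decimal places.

Prior precision 1/τ₀² = 1/9.44² = 0.0112216; data precision n/σ² = 26/4.9² = 1.08288.
Posterior precision = 0.0112216 + 1.08288 = 1.09410.
Posterior mean = (0.0112216·46.34 + 1.08288·68.95) / 1.09410 = 68.718.

Posterior mean ≈ 68.718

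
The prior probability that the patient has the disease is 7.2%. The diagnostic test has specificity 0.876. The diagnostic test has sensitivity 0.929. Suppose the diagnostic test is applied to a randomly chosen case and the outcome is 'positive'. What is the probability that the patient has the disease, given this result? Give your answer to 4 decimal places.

Let H be the event that the patient has the disease. P(H) = 0.072, so P(¬H) = 0.928. With E the 'positive' result, P(E|H) = 0.929 and P(E|¬H) = 0.124.
P(E) = 0.929·0.072 + 0.124·0.928 = 0.066888 + 0.11507 = 0.18196.
By Bayes' theorem, P(H|E) = 0.066888 / 0.18196 = 0.3676.

P(H | E) ≈ 0.3676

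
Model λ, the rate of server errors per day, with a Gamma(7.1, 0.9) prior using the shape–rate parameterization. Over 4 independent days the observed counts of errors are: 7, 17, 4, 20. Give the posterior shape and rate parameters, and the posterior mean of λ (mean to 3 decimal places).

Posterior: Gamma(shape=55.1, rate=4.9); mean ≈ 11.245

Total count ∑xᵢ = 48 over n = 4 days.
Gamma is conjugate to the Poisson likelihood: posterior is Gamma(shape = 7.1+48 = 55.1, rate = 0.9+4 = 4.9).
Posterior mean = shape/rate = 55.1/4.9 = 11.245.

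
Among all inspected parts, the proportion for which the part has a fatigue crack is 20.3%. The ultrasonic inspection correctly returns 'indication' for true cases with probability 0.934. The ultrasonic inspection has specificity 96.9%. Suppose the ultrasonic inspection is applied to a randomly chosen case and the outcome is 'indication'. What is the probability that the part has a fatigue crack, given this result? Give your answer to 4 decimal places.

Write H for 'the part has a fatigue crack'. Prior odds H:¬H = 0.203/0.797 = 0.25471. For the 'indication' outcome, the likelihood ratio is 0.934/0.031 = 30.129.
Posterior odds = 0.25471 × 30.129 = 7.6740, so P(H|E) = 7.6740/(1+7.6740) = 0.8847.

P(H | E) ≈ 0.8847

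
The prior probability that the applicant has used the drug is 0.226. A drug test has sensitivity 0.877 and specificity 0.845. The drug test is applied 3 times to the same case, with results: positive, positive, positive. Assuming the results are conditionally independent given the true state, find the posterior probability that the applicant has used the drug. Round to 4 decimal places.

Let H be the event that the applicant has used the drug; start with P(H) = 0.226. P('positive'|H) = 0.877, P('positive'|¬H) = 0.155.
Update on result 1 ('positive'): P(H) ← 0.877·0.2260 / (0.877·0.2260 + 0.155·0.7740) = 0.19820/0.31817 = 0.6229.
Update on result 2 ('positive'): P(H) ← 0.877·0.6229 / (0.877·0.6229 + 0.155·0.3771) = 0.54632/0.60476 = 0.9034.
Update on result 3 ('positive'): P(H) ← 0.877·0.9034 / (0.877·0.9034 + 0.155·0.0966) = 0.79225/0.80723 = 0.9814.

Posterior P(H) ≈ 0.9814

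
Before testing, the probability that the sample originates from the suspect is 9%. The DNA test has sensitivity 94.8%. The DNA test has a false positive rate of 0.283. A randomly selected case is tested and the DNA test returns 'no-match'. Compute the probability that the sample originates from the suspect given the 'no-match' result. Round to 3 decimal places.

Let H be the event that the sample originates from the suspect. P(H) = 0.09, so P(¬H) = 0.91. With E the 'no-match' result, P(E|H) = 0.052 and P(E|¬H) = 0.717.
P(E) = 0.052·0.09 + 0.717·0.91 = 0.0046800 + 0.65247 = 0.65715.
By Bayes' theorem, P(H|E) = 0.0046800 / 0.65715 = 0.007.

P(H | E) ≈ 0.007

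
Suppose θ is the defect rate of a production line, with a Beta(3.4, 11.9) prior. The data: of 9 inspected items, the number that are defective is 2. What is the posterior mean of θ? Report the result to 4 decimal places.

Posterior mean ≈ 0.2222

Observing 2 successes and 7 failures updates Beta(3.4, 11.9) by adding the success and failure counts to the two shape parameters: α = 3.4+2 = 5.4, β = 11.9+7 = 18.9.
Posterior mean = α/(α+β) = 5.4/24.3 = 0.2222.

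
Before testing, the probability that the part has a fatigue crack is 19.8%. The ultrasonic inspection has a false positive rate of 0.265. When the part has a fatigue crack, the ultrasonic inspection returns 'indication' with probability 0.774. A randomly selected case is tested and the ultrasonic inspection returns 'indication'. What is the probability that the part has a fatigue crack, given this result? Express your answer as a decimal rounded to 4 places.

P(H | E) ≈ 0.4190

Let H be the event that the part has a fatigue crack. P(H) = 0.198, so P(¬H) = 0.802. With E the 'indication' result, P(E|H) = 0.774 and P(E|¬H) = 0.265.
P(E) = 0.774·0.198 + 0.265·0.802 = 0.15325 + 0.21253 = 0.36578.
By Bayes' theorem, P(H|E) = 0.15325 / 0.36578 = 0.4190.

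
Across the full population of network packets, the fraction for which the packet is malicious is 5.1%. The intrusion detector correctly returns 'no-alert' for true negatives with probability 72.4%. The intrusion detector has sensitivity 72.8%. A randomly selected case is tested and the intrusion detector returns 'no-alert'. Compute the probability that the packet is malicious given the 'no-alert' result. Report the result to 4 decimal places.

P(H | E) ≈ 0.0198

Write H for 'the packet is malicious'. Prior odds H:¬H = 0.051/0.949 = 0.053741. For the 'no-alert' outcome, the likelihood ratio is 0.272/0.724 = 0.37569.
Posterior odds = 0.053741 × 0.37569 = 0.020190, so P(H|E) = 0.020190/(1+0.020190) = 0.0198.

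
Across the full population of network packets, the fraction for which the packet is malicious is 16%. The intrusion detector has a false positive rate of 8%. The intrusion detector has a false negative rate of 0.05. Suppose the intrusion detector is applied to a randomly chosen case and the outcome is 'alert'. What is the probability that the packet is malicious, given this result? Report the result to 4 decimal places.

P(H | E) ≈ 0.6934

Let H be the event that the packet is malicious. P(H) = 0.16, so P(¬H) = 0.84. With E the 'alert' result, P(E|H) = 0.95 and P(E|¬H) = 0.08.
P(E) = 0.95·0.16 + 0.08·0.84 = 0.15200 + 0.067200 = 0.21920.
By Bayes' theorem, P(H|E) = 0.15200 / 0.21920 = 0.6934.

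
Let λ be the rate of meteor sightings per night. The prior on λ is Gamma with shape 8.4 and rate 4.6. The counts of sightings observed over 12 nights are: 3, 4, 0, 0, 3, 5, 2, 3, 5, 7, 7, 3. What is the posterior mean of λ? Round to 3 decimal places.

The Poisson likelihood adds the total count to the shape and the number of exposure periods to the rate. Here ∑xᵢ = 42 and n = 12, so shape 8.4→50.4 and rate 4.6→16.6.
Posterior mean = shape/rate = 50.4/16.6 = 3.036.

Posterior mean ≈ 3.036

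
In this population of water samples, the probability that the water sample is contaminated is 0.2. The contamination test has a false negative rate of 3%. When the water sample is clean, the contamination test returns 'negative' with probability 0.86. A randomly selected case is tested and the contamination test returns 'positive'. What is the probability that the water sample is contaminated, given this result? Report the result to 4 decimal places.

Let H be the event that the water sample is contaminated. P(H) = 0.2, so P(¬H) = 0.8. With E the 'positive' result, P(E|H) = 0.97 and P(E|¬H) = 0.14.
P(E) = 0.97·0.2 + 0.14·0.8 = 0.19400 + 0.11200 = 0.30600.
By Bayes' theorem, P(H|E) = 0.19400 / 0.30600 = 0.6340.

P(H | E) ≈ 0.6340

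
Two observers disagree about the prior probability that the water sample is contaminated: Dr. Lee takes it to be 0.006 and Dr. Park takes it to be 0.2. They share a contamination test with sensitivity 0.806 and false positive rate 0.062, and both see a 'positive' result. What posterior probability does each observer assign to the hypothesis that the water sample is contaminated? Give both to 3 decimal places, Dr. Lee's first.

The likelihood ratio for a 'positive' result is 0.806/0.062 = 13.000.
Dr. Lee: prior odds 0.006/0.994 = 0.0060362; posterior odds 0.078471; posterior probability 0.073.
Dr. Park: prior odds 0.2/0.8 = 0.25000; posterior odds 3.2500; posterior probability 0.765.

Dr. Lee: 0.073; Dr. Park: 0.765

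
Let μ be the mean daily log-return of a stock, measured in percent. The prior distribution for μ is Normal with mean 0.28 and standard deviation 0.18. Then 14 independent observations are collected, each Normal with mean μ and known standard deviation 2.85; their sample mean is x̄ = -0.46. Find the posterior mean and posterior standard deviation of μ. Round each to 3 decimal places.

Prior precision 1/τ₀² = 1/0.18² = 30.8642; data precision n/σ² = 14/2.85² = 1.72361.
Posterior precision = 30.8642 + 1.72361 = 32.5878, giving posterior SD = 1/√32.5878 = 0.175.
Posterior mean = (30.8642·0.28 + 1.72361·-0.46) / 32.5878 = 0.241.

Posterior mean ≈ 0.241; posterior SD ≈ 0.175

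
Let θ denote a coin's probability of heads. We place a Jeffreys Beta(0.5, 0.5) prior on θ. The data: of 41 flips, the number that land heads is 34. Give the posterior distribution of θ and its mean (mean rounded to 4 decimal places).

Posterior: Beta(34.5, 7.5); mean ≈ 0.8214

The binomial likelihood is conjugate to the Beta prior: with 34 successes and 7 failures, the posterior is Beta(0.5+34, 0.5+7) = Beta(34.5, 7.5).
E[θ | data] = 34.5/(34.5+7.5) = 0.8214.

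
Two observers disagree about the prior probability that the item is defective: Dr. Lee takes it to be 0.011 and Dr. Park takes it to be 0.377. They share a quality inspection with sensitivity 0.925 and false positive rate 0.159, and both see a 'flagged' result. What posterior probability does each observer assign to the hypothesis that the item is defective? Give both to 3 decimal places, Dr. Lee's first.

The likelihood ratio for a 'flagged' result is 0.925/0.159 = 5.8176.
Dr. Lee: prior odds 0.011/0.989 = 0.011122; posterior odds 0.064705; posterior probability 0.061.
Dr. Park: prior odds 0.377/0.623 = 0.60514; posterior odds 3.5204; posterior probability 0.779.

Dr. Lee: 0.061; Dr. Park: 0.779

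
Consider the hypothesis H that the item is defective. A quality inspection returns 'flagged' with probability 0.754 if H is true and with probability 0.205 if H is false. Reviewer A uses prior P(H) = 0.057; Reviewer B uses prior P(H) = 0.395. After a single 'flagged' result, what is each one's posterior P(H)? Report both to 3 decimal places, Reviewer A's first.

The likelihood ratio for a 'flagged' result is 0.754/0.205 = 3.6780.
Reviewer A: prior odds 0.057/0.943 = 0.060445; posterior odds 0.22232; posterior probability 0.182.
Reviewer B: prior odds 0.395/0.605 = 0.65289; posterior odds 2.4014; posterior probability 0.706.

Reviewer A: 0.182; Reviewer B: 0.706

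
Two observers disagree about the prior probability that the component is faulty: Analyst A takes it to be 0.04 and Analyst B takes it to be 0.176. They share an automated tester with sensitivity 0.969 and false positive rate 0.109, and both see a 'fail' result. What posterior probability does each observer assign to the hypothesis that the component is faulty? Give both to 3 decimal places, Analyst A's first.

The likelihood ratio for a 'fail' result is 0.969/0.109 = 8.8899.
Analyst A: prior odds 0.04/0.96 = 0.041667; posterior odds 0.37041; posterior probability 0.270.
Analyst B: prior odds 0.176/0.824 = 0.21359; posterior odds 1.8988; posterior probability 0.655.

Analyst A: 0.270; Analyst B: 0.655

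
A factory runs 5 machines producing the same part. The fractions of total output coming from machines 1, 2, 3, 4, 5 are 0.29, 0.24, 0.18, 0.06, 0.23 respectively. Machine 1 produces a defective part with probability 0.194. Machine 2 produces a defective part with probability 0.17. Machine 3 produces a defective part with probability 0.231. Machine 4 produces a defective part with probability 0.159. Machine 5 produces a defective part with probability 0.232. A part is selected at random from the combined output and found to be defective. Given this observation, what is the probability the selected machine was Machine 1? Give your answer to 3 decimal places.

Posterior probability ≈ 0.279

P(defective|M1) = 0.194; P(defective|M2) = 0.17; P(defective|M3) = 0.231; P(defective|M4) = 0.159; P(defective|M5) = 0.232.
Prior × likelihood for each source: 0.29·0.194=0.05626, 0.24·0.17=0.04080, 0.18·0.231=0.04158, 0.06·0.159=0.009540, 0.23·0.232=0.05336. Summing gives P(defective) = 0.20154.
P(Machine 1 | defective) = 0.05626 / 0.20154 = 0.279.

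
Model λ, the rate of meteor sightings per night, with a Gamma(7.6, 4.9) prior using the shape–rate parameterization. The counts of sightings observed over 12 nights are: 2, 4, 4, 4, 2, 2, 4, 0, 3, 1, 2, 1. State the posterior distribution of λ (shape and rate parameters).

Posterior: Gamma(shape=36.6, rate=16.9)

Total count ∑xᵢ = 29 over n = 12 nights.
Gamma is conjugate to the Poisson likelihood: posterior is Gamma(shape = 7.6+29 = 36.6, rate = 4.9+12 = 16.9).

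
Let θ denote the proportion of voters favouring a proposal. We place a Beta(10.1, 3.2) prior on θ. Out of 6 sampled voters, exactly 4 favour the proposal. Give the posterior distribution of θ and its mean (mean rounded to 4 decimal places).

Observing 4 successes and 2 failures updates Beta(10.1, 3.2) by adding the success and failure counts to the two shape parameters: α = 10.1+4 = 14.1, β = 3.2+2 = 5.2.
Posterior mean = α/(α+β) = 14.1/19.3 = 0.7306.

Posterior: Beta(14.1, 5.2); mean ≈ 0.7306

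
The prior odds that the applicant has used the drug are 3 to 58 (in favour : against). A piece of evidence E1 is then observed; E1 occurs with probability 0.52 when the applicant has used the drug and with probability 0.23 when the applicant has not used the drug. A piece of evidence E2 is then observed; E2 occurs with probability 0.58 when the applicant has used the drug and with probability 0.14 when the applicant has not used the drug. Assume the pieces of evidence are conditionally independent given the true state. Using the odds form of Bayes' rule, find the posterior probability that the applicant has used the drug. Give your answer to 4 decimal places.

Prior odds = 3/58 = 0.051724.
Likelihood ratio for E1 = 0.52/0.23 = 2.2609.
Likelihood ratio for E2 = 0.58/0.14 = 4.1429.
Posterior odds = prior odds × LR₁ × LR₂ = 0.48447.
Posterior probability = odds/(1+odds) = 0.48447/1.4845 = 0.3264.

Posterior probability ≈ 0.3264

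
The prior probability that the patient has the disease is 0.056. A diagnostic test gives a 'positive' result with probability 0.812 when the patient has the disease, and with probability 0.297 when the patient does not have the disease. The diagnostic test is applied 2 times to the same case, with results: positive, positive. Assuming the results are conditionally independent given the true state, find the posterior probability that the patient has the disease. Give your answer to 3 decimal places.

Let H be the event that the patient has the disease; start with P(H) = 0.056. P('positive'|H) = 0.812, P('positive'|¬H) = 0.297.
Update on result 1 ('positive'): P(H) ← 0.812·0.0560 / (0.812·0.0560 + 0.297·0.9440) = 0.045472/0.32584 = 0.1396.
Update on result 2 ('positive'): P(H) ← 0.812·0.1396 / (0.812·0.1396 + 0.297·0.8604) = 0.11332/0.36887 = 0.3072.

Posterior P(H) ≈ 0.307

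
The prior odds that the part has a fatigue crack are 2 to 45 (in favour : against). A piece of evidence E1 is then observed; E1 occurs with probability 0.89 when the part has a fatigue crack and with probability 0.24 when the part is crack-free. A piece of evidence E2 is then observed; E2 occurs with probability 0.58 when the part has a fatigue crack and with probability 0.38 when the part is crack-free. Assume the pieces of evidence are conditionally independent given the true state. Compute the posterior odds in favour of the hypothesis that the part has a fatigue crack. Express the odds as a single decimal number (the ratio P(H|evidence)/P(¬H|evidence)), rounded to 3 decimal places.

Prior odds = 2/45 = 0.044444. In log-odds, ln(0.044444) = -3.1135.
Add log likelihood ratios: ln(3.7083) + ln(1.5263) = 1.7334.
Posterior log-odds = -1.3801, so posterior odds = exp(-1.3801) = 0.25156.

Posterior odds ≈ 0.252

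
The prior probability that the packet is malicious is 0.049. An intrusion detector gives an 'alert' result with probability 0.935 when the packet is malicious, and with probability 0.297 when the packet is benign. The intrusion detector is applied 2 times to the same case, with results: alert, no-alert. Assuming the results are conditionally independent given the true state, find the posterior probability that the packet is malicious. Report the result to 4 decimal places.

Posterior P(H) ≈ 0.0148

With H the event that the packet is malicious, the joint likelihood of the observed sequence is P(data|H) = 0.935·0.065 = 0.060775 and P(data|¬H) = 0.297·0.703 = 0.20879.
Bayes: P(H|data) = 0.049·0.060775 / (0.049·0.060775 + 0.951·0.20879) = 0.0029780/0.20154 = 0.0148.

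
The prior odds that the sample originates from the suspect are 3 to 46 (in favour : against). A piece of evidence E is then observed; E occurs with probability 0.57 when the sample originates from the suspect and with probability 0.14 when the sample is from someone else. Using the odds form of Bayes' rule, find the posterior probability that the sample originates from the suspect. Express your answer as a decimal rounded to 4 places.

Posterior probability ≈ 0.2098

Prior odds = 3/46 = 0.065217. In log-odds, ln(0.065217) = -2.7300.
Add log likelihood ratio: ln(4.0714) = 1.4040.
Posterior log-odds = -1.3260, so posterior odds = exp(-1.3260) = 0.26553. Converting, P(H|E) = 0.26553/1.2655 = 0.2098.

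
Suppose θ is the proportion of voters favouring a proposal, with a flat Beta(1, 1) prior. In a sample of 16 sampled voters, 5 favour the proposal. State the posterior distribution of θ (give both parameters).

Posterior: Beta(6, 12)

Observing 5 successes and 11 failures updates Beta(1, 1) by adding the success and failure counts to the two shape parameters: α = 1+5 = 6, β = 1+11 = 12.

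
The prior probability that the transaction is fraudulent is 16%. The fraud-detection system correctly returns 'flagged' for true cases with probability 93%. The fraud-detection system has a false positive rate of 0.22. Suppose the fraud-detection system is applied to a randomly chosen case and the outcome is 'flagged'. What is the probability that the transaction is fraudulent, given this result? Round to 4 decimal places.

Write H for 'the transaction is fraudulent'. Prior odds H:¬H = 0.16/0.84 = 0.19048. For the 'flagged' outcome, the likelihood ratio is 0.93/0.22 = 4.2273.
Posterior odds = 0.19048 × 4.2273 = 0.80519, so P(H|E) = 0.80519/(1+0.80519) = 0.4460.

P(H | E) ≈ 0.4460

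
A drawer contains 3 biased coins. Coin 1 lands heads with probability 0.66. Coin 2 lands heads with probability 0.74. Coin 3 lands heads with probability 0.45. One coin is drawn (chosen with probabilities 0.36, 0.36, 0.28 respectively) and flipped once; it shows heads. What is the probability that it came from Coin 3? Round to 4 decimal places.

Posterior probability ≈ 0.2000

P(heads|C1) = 0.66; P(heads|C2) = 0.74; P(heads|C3) = 0.45.
Prior × likelihood for each source: 0.36·0.66=0.2376, 0.36·0.74=0.2664, 0.28·0.45=0.1260. Summing gives P(heads) = 0.63000.
P(Coin 3 | heads) = 0.1260 / 0.63000 = 0.2000.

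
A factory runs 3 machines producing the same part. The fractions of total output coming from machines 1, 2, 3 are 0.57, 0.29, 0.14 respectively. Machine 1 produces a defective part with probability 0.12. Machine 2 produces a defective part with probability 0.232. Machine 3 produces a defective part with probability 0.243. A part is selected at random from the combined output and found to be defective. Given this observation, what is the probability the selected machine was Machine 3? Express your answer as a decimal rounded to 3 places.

Tabulate prior·likelihood by source: [1] prior 0.57, lik 0.12, product 0.06840; [2] prior 0.29, lik 0.232, product 0.06728; [3] prior 0.14, lik 0.243, product 0.03402.
Normalizing constant = 0.16970; the posterior for Machine 3 is its product over the sum, 0.03402/0.16970 = 0.200.

Posterior probability ≈ 0.200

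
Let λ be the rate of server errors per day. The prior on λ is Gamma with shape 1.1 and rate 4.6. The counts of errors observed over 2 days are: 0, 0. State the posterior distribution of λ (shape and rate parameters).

Posterior: Gamma(shape=1.1, rate=6.6)

Total count ∑xᵢ = 0 over n = 2 days.
Gamma is conjugate to the Poisson likelihood: posterior is Gamma(shape = 1.1+0 = 1.1, rate = 4.6+2 = 6.6).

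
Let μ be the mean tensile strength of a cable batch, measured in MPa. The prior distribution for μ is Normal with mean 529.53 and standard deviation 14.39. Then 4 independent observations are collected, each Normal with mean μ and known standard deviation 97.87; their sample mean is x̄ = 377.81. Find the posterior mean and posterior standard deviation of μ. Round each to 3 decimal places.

Posterior mean ≈ 517.454; posterior SD ≈ 13.805

Prior precision 1/τ₀² = 1/14.39² = 0.00482924; data precision n/σ² = 4/97.87² = 0.00041760.
Posterior precision = 0.00482924 + 0.00041760 = 0.00524684, giving posterior SD = 1/√0.00524684 = 13.805.
Posterior mean = (0.00482924·529.53 + 0.00041760·377.81) / 0.00524684 = 517.454.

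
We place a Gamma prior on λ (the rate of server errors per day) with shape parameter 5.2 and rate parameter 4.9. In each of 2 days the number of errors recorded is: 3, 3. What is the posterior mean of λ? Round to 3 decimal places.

The Poisson likelihood adds the total count to the shape and the number of exposure periods to the rate. Here ∑xᵢ = 6 and n = 2, so shape 5.2→11.2 and rate 4.9→6.9.
E[λ | data] = 11.2/6.9 = 1.623.

Posterior mean ≈ 1.623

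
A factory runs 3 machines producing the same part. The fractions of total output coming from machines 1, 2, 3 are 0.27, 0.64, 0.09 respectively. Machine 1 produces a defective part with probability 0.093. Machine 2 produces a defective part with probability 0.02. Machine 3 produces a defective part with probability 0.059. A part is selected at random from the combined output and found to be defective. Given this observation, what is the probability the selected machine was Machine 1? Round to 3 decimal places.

Tabulate prior·likelihood by source: [1] prior 0.27, lik 0.093, product 0.02511; [2] prior 0.64, lik 0.02, product 0.01280; [3] prior 0.09, lik 0.059, product 0.005310.
Normalizing constant = 0.043220; the posterior for Machine 1 is its product over the sum, 0.02511/0.043220 = 0.581.

Posterior probability ≈ 0.581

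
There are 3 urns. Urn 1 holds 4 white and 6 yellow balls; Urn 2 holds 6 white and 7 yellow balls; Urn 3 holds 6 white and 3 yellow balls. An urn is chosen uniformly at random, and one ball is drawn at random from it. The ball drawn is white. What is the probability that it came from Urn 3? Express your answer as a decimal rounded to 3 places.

Posterior probability ≈ 0.436

P(white|Urn 1) = 0.4; P(white|Urn 2) = 0.4615; P(white|Urn 3) = 0.6667.
Prior × likelihood for each source: 0.333333·0.4=0.1333, 0.333333·0.4615=0.1538, 0.333333·0.6667=0.2222. Summing gives P(white) = 0.50940.
P(Urn 3 | white) = 0.2222 / 0.50940 = 0.436.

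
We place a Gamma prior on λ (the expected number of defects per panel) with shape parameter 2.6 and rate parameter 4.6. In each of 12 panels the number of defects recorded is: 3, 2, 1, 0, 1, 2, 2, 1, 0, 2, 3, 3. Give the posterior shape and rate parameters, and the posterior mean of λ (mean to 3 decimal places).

Posterior: Gamma(shape=22.6, rate=16.6); mean ≈ 1.361

Total count ∑xᵢ = 20 over n = 12 panels.
Gamma is conjugate to the Poisson likelihood: posterior is Gamma(shape = 2.6+20 = 22.6, rate = 4.6+12 = 16.6).
Posterior mean = shape/rate = 22.6/16.6 = 1.361.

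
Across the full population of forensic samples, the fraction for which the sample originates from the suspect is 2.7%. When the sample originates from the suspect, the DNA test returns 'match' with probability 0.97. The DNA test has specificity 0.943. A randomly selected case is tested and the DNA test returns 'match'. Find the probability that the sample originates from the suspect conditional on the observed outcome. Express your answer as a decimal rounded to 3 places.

P(H | E) ≈ 0.321

Write H for 'the sample originates from the suspect'. Prior odds H:¬H = 0.027/0.973 = 0.027749. For the 'match' outcome, the likelihood ratio is 0.97/0.057 = 17.018.
Posterior odds = 0.027749 × 17.018 = 0.47222, so P(H|E) = 0.47222/(1+0.47222) = 0.321.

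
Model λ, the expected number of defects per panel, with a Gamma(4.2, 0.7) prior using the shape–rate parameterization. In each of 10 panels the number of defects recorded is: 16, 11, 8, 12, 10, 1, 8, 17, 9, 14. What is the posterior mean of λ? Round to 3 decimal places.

Total count ∑xᵢ = 106 over n = 10 panels.
Gamma is conjugate to the Poisson likelihood: posterior is Gamma(shape = 4.2+106 = 110.2, rate = 0.7+10 = 10.7).
Posterior mean = shape/rate = 110.2/10.7 = 10.299.

Posterior mean ≈ 10.299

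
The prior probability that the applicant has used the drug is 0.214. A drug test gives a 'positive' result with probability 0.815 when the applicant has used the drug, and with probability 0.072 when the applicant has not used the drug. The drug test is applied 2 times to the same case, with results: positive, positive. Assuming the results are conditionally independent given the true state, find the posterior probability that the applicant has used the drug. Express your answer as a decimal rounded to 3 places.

With H the event that the applicant has used the drug, the joint likelihood of the observed sequence is P(data|H) = 0.815·0.815 = 0.66422 and P(data|¬H) = 0.072·0.072 = 0.0051840.
Bayes: P(H|data) = 0.214·0.66422 / (0.214·0.66422 + 0.786·0.0051840) = 0.14214/0.14622 = 0.9721.

Posterior P(H) ≈ 0.972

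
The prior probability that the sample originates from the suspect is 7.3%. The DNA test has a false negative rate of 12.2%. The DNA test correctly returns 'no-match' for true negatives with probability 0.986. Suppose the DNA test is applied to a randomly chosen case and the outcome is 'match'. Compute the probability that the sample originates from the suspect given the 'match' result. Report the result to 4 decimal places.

Let H be the event that the sample originates from the suspect. P(H) = 0.073, so P(¬H) = 0.927. With E the 'match' result, P(E|H) = 0.878 and P(E|¬H) = 0.014.
P(E) = 0.878·0.073 + 0.014·0.927 = 0.064094 + 0.012978 = 0.077072.
By Bayes' theorem, P(H|E) = 0.064094 / 0.077072 = 0.8316.

P(H | E) ≈ 0.8316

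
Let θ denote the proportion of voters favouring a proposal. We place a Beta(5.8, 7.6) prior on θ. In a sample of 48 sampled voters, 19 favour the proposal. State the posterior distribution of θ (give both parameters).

The binomial likelihood is conjugate to the Beta prior: with 19 successes and 29 failures, the posterior is Beta(5.8+19, 7.6+29) = Beta(24.8, 36.6).

Posterior: Beta(24.8, 36.6)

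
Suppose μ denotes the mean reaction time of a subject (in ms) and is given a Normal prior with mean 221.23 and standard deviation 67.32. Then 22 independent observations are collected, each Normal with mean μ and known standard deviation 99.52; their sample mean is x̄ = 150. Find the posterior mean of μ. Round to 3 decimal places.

Posterior mean ≈ 156.436

Prior precision 1/τ₀² = 1/67.32² = 0.00022065; data precision n/σ² = 22/99.52² = 0.00222127.
Posterior precision = 0.00022065 + 0.00222127 = 0.00244193.
Posterior mean = (0.00022065·221.23 + 0.00222127·150) / 0.00244193 = 156.436.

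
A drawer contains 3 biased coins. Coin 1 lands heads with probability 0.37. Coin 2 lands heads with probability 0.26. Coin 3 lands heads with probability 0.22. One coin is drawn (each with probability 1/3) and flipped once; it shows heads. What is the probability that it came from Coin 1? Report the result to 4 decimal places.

Posterior probability ≈ 0.4353

Tabulate prior·likelihood by source: [1] prior 0.333333, lik 0.37, product 0.1233; [2] prior 0.333333, lik 0.26, product 0.08667; [3] prior 0.333333, lik 0.22, product 0.07333.
Normalizing constant = 0.28333; the posterior for Coin 1 is its product over the sum, 0.1233/0.28333 = 0.4353.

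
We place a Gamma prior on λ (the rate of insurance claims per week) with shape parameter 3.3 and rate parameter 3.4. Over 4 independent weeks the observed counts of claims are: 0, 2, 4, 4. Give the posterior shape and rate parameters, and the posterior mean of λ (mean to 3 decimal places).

Total count ∑xᵢ = 10 over n = 4 weeks.
Gamma is conjugate to the Poisson likelihood: posterior is Gamma(shape = 3.3+10 = 13.3, rate = 3.4+4 = 7.4).
Posterior mean = shape/rate = 13.3/7.4 = 1.797.

Posterior: Gamma(shape=13.3, rate=7.4); mean ≈ 1.797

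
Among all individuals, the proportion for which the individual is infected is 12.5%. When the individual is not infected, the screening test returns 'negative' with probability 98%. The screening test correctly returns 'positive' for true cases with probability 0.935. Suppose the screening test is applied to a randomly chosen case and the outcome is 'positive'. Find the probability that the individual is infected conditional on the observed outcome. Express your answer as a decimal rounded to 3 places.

Write H for 'the individual is infected'. Prior odds H:¬H = 0.125/0.875 = 0.14286. For the 'positive' outcome, the likelihood ratio is 0.935/0.02 = 46.750.
Posterior odds = 0.14286 × 46.750 = 6.6786, so P(H|E) = 6.6786/(1+6.6786) = 0.870.

P(H | E) ≈ 0.870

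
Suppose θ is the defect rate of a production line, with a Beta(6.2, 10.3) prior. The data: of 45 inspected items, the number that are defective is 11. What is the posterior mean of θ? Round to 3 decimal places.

The binomial likelihood is conjugate to the Beta prior: with 11 successes and 34 failures, the posterior is Beta(6.2+11, 10.3+34) = Beta(17.2, 44.3).
Posterior mean = α/(α+β) = 17.2/61.5 = 0.280.

Posterior mean ≈ 0.280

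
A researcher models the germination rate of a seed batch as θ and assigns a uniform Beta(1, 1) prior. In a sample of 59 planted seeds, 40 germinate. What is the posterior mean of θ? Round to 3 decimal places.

The binomial likelihood is conjugate to the Beta prior: with 40 successes and 19 failures, the posterior is Beta(1+40, 1+19) = Beta(41, 20).
E[θ | data] = 41/(41+20) = 0.672.

Posterior mean ≈ 0.672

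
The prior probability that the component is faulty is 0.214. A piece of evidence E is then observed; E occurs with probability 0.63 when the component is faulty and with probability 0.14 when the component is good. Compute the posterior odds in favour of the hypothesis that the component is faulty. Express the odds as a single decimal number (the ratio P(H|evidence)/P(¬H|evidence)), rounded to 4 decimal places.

Posterior odds ≈ 1.2252

Prior odds = 0.214/(1−0.214) = 0.27226. In log-odds, ln(0.27226) = -1.3010.
Add log likelihood ratio: ln(4.5000) = 1.5041.
Posterior log-odds = 0.20310, so posterior odds = exp(0.20310) = 1.2252.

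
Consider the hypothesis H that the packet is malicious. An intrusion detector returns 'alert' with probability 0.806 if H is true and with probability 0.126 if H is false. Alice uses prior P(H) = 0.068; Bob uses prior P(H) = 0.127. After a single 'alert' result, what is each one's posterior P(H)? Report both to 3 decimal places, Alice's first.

P('+'|H) = 0.806, P('+'|¬H) = 0.126.
Alice: numerator 0.806·0.068 = 0.054808; evidence = 0.054808+0.126·0.932 = 0.17224; posterior = 0.318.
Bob: numerator 0.806·0.127 = 0.10236; evidence = 0.10236+0.126·0.873 = 0.21236; posterior = 0.482.

Alice: 0.318; Bob: 0.482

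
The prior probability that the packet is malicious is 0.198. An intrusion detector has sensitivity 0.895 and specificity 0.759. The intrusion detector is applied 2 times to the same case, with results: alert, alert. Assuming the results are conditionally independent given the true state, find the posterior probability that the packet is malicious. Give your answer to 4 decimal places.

With H the event that the packet is malicious, the joint likelihood of the observed sequence is P(data|H) = 0.895·0.895 = 0.80102 and P(data|¬H) = 0.241·0.241 = 0.058081.
Bayes: P(H|data) = 0.198·0.80102 / (0.198·0.80102 + 0.802·0.058081) = 0.15860/0.20518 = 0.7730.

Posterior P(H) ≈ 0.7730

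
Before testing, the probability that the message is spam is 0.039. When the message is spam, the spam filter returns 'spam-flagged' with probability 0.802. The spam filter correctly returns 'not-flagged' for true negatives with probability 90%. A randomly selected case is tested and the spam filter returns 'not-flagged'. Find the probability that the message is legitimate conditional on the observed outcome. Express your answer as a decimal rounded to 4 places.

Let H be the event that the message is spam. P(H) = 0.039, so P(¬H) = 0.961. With E the 'not-flagged' result, P(E|H) = 0.198 and P(E|¬H) = 0.9.
P(E) = 0.198·0.039 + 0.9·0.961 = 0.0077220 + 0.86490 = 0.87262.
By Bayes' theorem, P(H|E) = 0.0077220 / 0.87262 = 0.0088. Hence P(¬H|E) = 1 − 0.0088 = 0.9912.

P(¬H | E) ≈ 0.9912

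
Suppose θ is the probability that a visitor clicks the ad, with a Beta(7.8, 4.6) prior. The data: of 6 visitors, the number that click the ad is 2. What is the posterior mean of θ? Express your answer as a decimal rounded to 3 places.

Posterior mean ≈ 0.533

The binomial likelihood is conjugate to the Beta prior: with 2 successes and 4 failures, the posterior is Beta(7.8+2, 4.6+4) = Beta(9.8, 8.6).
Posterior mean = α/(α+β) = 9.8/18.4 = 0.533.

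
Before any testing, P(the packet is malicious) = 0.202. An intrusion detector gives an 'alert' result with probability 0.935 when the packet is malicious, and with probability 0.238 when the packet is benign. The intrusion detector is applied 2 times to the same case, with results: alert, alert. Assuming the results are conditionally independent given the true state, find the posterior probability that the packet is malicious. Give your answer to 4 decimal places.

With H the event that the packet is malicious, the joint likelihood of the observed sequence is P(data|H) = 0.935·0.935 = 0.87423 and P(data|¬H) = 0.238·0.238 = 0.056644.
Bayes: P(H|data) = 0.202·0.87423 / (0.202·0.87423 + 0.798·0.056644) = 0.17659/0.22180 = 0.7962.

Posterior P(H) ≈ 0.7962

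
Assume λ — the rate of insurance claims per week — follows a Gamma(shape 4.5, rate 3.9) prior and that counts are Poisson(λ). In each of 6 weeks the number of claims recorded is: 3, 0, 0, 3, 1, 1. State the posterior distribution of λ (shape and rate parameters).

Posterior: Gamma(shape=12.5, rate=9.9)

The Poisson likelihood adds the total count to the shape and the number of exposure periods to the rate. Here ∑xᵢ = 8 and n = 6, so shape 4.5→12.5 and rate 3.9→9.9.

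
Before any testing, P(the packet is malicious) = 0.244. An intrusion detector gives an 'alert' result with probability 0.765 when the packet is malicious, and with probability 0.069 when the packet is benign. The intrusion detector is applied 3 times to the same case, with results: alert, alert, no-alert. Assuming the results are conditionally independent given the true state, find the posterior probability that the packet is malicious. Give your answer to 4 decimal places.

With H the event that the packet is malicious, the joint likelihood of the observed sequence is P(data|H) = 0.765·0.765·0.235 = 0.13753 and P(data|¬H) = 0.069·0.069·0.931 = 0.0044325.
Bayes: P(H|data) = 0.244·0.13753 / (0.244·0.13753 + 0.756·0.0044325) = 0.033557/0.036908 = 0.9092.

Posterior P(H) ≈ 0.9092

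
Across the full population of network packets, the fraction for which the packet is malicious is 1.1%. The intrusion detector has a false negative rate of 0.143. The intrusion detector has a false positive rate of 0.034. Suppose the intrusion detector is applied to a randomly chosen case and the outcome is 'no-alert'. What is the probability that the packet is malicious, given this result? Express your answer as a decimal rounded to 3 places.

Let H be the event that the packet is malicious. P(H) = 0.011, so P(¬H) = 0.989. With E the 'no-alert' result, P(E|H) = 0.143 and P(E|¬H) = 0.966.
P(E) = 0.143·0.011 + 0.966·0.989 = 0.0015730 + 0.95537 = 0.95695.
By Bayes' theorem, P(H|E) = 0.0015730 / 0.95695 = 0.002.

P(H | E) ≈ 0.002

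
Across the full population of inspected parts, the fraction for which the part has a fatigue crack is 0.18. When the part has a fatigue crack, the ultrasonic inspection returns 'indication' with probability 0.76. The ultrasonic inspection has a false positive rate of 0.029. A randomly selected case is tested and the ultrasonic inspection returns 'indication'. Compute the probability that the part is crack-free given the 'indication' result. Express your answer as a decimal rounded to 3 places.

P(¬H | E) ≈ 0.148

Write H for 'the part has a fatigue crack'. Prior odds H:¬H = 0.18/0.82 = 0.21951. For the 'indication' outcome, the likelihood ratio is 0.76/0.029 = 26.207.
Posterior odds = 0.21951 × 26.207 = 5.7527, so P(H|E) = 5.7527/(1+5.7527) = 0.852. Then P(¬H|E) = 1 − 0.852 = 0.148.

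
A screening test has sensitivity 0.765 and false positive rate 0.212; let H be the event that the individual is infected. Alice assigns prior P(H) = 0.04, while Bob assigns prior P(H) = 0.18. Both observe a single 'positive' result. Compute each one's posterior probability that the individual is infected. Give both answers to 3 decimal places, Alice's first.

P('+'|H) = 0.765, P('+'|¬H) = 0.212.
Alice: numerator 0.765·0.04 = 0.030600; evidence = 0.030600+0.212·0.96 = 0.23412; posterior = 0.131.
Bob: numerator 0.765·0.18 = 0.13770; evidence = 0.13770+0.212·0.82 = 0.31154; posterior = 0.442.

Alice: 0.131; Bob: 0.442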